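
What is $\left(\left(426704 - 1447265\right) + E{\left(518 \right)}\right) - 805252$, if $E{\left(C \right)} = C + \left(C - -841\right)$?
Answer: $-1823936$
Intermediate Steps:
$E{\left(C \right)} = 841 + 2 C$ ($E{\left(C \right)} = C + \left(C + 841\right) = C + \left(841 + C\right) = 841 + 2 C$)
$\left(\left(426704 - 1447265\right) + E{\left(518 \right)}\right) - 805252 = \left(\left(426704 - 1447265\right) + \left(841 + 2 \cdot 518\right)\right) - 805252 = \left(\left(426704 - 1447265\right) + \left(841 + 1036\right)\right) - 805252 = \left(-1020561 + 1877\right) - 805252 = -1018684 - 805252 = -1823936$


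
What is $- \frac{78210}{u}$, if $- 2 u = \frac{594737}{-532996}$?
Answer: $- \frac{7579203120}{54067} \approx -1.4018 \cdot 10^{5}$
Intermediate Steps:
$u = \frac{594737}{1065992}$ ($u = - \frac{594737 \frac{1}{-532996}}{2} = - \frac{594737 \left(- \frac{1}{532996}\right)}{2} = \left(- \frac{1}{2}\right) \left(- \frac{594737}{532996}\right) = \frac{594737}{1065992} \approx 0.55792$)
$- \frac{78210}{u} = - \frac{78210}{\frac{594737}{1065992}} = \left(-78210\right) \frac{1065992}{594737} = - \frac{7579203120}{54067}$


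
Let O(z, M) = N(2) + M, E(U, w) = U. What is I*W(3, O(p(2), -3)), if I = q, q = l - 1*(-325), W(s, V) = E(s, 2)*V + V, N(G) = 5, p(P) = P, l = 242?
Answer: 4536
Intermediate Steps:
O(z, M) = 5 + M
W(s, V) = V + V*s (W(s, V) = s*V + V = V*s + V = V + V*s)
q = 567 (q = 242 - 1*(-325) = 242 + 325 = 567)
I = 567
I*W(3, O(p(2), -3)) = 567*((5 - 3)*(1 + 3)) = 567*(2*4) = 567*8 = 4536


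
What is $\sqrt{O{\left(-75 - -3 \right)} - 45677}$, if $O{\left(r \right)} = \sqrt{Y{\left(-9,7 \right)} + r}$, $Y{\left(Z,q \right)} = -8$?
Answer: $\sqrt{-45677 + 4 i \sqrt{5}} \approx 0.021 + 213.72 i$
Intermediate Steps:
$O{\left(r \right)} = \sqrt{-8 + r}$
$\sqrt{O{\left(-75 - -3 \right)} - 45677} = \sqrt{\sqrt{-8 - 72} - 45677} = \sqrt{\sqrt{-80} - 45677} = \sqrt{4 i \sqrt{5} - 45677} = \sqrt{-45677 + 4 i \sqrt{5}}$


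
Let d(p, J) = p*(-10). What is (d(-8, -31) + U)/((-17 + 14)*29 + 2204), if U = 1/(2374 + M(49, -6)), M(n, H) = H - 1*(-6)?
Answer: 6549/173302 ≈ 0.037790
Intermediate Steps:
M(n, H) = 6 + H (M(n, H) = H + 6 = 6 + H)
d(p, J) = -10*p
U = 1/2374 (U = 1/(2374 + (6 - 6)) = 1/(2374 + 0) = 1/2374 ≈ 0.00042123)
(d(-8, -31) + U)/((-17 + 14)*29 + 2204) = (-10*(-8) + 1/2374)/((-17 + 14)*29 + 2204) = (80 + 1/2374)/(-3*29 + 2204) = 189921/(2374*(-87 + 2204)) = (189921/2374)/2117 = (189921/2374)*(1/2117) = 6549/173302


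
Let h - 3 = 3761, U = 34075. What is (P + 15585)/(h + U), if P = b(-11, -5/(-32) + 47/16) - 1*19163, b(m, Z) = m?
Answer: -3589/37839 ≈ -0.094849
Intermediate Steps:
h = 3764 (h = 3 + 3761 = 3764)
P = -19174 (P = -11 - 1*19163 = -11 - 19163 = -19174)
(P + 15585)/(h + U) = (-19174 + 15585)/(3764 + 34075) = -3589/37839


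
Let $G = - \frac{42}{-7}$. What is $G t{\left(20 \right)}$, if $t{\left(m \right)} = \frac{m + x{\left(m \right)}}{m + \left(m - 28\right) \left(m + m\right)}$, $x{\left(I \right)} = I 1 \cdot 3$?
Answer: $- \frac{8}{5} \approx -1.6$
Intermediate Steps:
$x{\left(I \right)} = 3 I$ ($x{\left(I \right)} = I 3 = 3 I$)
$t{\left(m \right)} = \frac{4 m}{m + 2 m \left(-28 + m\right)}$ ($t{\left(m \right)} = \frac{m + 3 m}{m + \left(m - 28\right) \left(m + m\right)} = \frac{4 m}{m + \left(-28 + m\right) 2 m} = \frac{4 m}{m + 2 m \left(-28 + m\right)}$)
$G = 6$ ($G = \left(-42\right) \left(- \frac{1}{7}\right) = 6$)
$G t{\left(20 \right)} = 6 \frac{4}{-55 + 2 \cdot 20} = 6 \frac{4}{-55 + 40} = 6 \frac{4}{-15} = 6 \cdot 4 \left(- \frac{1}{15}\right) = 6 \left(- \frac{4}{15}\right) = - \frac{8}{5}$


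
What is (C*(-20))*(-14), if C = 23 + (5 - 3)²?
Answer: 7560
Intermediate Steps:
C = 27 (C = 23 + 2² = 23 + 4 = 27)
(C*(-20))*(-14) = (27*(-20))*(-14) = -540*(-14) = 7560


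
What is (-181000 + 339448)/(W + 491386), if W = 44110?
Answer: 19806/66937 ≈ 0.29589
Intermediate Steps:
(-181000 + 339448)/(W + 491386) = (-181000 + 339448)/(44110 + 491386) = 158448/535496 = 158448*(1/535496) = 19806/66937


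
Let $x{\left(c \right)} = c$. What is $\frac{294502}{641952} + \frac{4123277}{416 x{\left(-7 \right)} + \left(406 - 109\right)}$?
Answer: $- \frac{1323087896987}{839352240} \approx -1576.3$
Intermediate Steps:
$\frac{294502}{641952} + \frac{4123277}{416 x{\left(-7 \right)} + \left(406 - 109\right)} = \frac{294502}{641952} + \frac{4123277}{416 \left(-7\right) + \left(406 - 109\right)} = 294502 \cdot \frac{1}{641952} + \frac{4123277}{-2912 + \left(406 - 109\right)} = \frac{147251}{320976} + \frac{4123277}{-2912 + 297} = \frac{147251}{320976} + \frac{4123277}{-2615} = \frac{147251}{320976} + 4123277 \left(- \frac{1}{2615}\right) = \frac{147251}{320976} - \frac{4123277}{2615} = - \frac{1323087896987}{839352240}$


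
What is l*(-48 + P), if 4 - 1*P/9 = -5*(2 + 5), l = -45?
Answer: -13635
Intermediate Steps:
P = 351 (P = 36 - (-45)*(2 + 5) = 36 - (-45)*7 = 36 - 9*(-35) = 36 + 315 = 351)
l*(-48 + P) = -45*(-48 + 351) = -45*303 = -13635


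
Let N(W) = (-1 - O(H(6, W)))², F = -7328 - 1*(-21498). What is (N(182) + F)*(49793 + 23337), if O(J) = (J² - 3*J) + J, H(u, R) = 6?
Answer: 1081958350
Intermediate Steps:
F = 14170 (F = -7328 + 21498 = 14170)
O(J) = J² - 2*J
N(W) = 625 (N(W) = (-1 - 6*(-2 + 6))² = (-1 - 6*4)² = (-1 - 1*24)² = (-1 - 24)² = (-25)² = 625)
(N(182) + F)*(49793 + 23337) = (625 + 14170)*(49793 + 23337) = 14795*73130 = 1081958350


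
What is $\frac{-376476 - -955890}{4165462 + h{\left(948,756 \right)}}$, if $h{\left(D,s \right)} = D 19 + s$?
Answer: $\frac{289707}{2092115} \approx 0.13848$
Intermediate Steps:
$h{\left(D,s \right)} = s + 19 D$ ($h{\left(D,s \right)} = 19 D + s = s + 19 D$)
$\frac{-376476 - -955890}{4165462 + h{\left(948,756 \right)}} = \frac{-376476 - -955890}{4165462 + \left(756 + 19 \cdot 948\right)} = \frac{-376476 + 955890}{4165462 + \left(756 + 18012\right)} = \frac{579414}{4165462 + 18768} = \frac{579414}{4184230} = 579414 \cdot \frac{1}{4184230} = \frac{289707}{2092115}$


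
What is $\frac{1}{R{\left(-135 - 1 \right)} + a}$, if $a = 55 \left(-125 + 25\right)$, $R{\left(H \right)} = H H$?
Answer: $\frac{1}{12996} \approx 7.6947 \cdot 10^{-5}$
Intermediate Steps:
$R{\left(H \right)} = H^{2}$
$a = -5500$ ($a = 55 \left(-100\right) = -5500$)
$\frac{1}{R{\left(-135 - 1 \right)} + a} = \frac{1}{\left(-135 - 1\right)^{2} - 5500} = \frac{1}{\left(-136\right)^{2} - 5500} = \frac{1}{18496 - 5500} = \frac{1}{12996}$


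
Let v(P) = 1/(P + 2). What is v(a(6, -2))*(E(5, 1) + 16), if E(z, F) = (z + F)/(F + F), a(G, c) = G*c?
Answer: -19/10 ≈ -1.9000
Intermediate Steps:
E(z, F) = (F + z)/(2*F) (E(z, F) = (F + z)/((2*F)) = (F + z)*(1/(2*F)) = (F + z)/(2*F))
v(P) = 1/(2 + P)
v(a(6, -2))*(E(5, 1) + 16) = ((½)*(1 + 5)/1 + 16)/(2 + 6*(-2)) = ((½)*1*6 + 16)/(2 - 12) = (3 + 16)/(-10) = -⅒*19 = -19/10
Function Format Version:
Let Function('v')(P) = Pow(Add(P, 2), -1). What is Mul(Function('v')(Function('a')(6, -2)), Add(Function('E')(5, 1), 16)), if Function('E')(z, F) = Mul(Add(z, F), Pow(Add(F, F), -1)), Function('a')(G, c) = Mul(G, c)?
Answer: Rational(-19, 10) ≈ -1.9000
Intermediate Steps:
Function('E')(z, F) = Mul(Rational(1, 2), Pow(F, -1), Add(F, z)) (Function('E')(z, F) = Mul(Add(F, z), Pow(Mul(2, F), -1)) = Mul(Add(F, z), Mul(Rational(1, 2), Pow(F, -1))) = Mul(Rational(1, 2), Pow(F, -1), Add(F, z)))
Function('v')(P) = Pow(Add(2, P), -1)
Mul(Function('v')(Function('a')(6, -2)), Add(Function('E')(5, 1), 16)) = Mul(Pow(Add(2, Mul(6, -2)), -1), Add(Mul(Rational(1, 2), Pow(1, -1), Add(1, 5)), 16)) = Mul(Pow(Add(2, -12), -1), Add(Mul(Rational(1, 2), 1, 6), 16)) = Mul(Pow(-10, -1), Add(3, 16)) = Mul(Rational(-1, 10), 19) = Rational(-19, 10)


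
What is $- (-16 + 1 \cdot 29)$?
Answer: $-13$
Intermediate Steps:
$- (-16 + 1 \cdot 29) = - (-16 + 29) = \left(-1\right) 13 = -13$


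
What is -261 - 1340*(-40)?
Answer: 53339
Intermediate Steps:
-261 - 1340*(-40) = -261 - 268*(-200) = -261 + 53600 = 53339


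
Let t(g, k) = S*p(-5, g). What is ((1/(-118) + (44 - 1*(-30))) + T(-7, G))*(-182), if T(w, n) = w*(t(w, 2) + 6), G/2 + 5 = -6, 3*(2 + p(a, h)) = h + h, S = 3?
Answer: -1846845/59 ≈ -31302.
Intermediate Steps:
p(a, h) = -2 + 2*h/3 (p(a, h) = -2 + (h + h)/3 = -2 + (2*h)/3 = -2 + 2*h/3)
t(g, k) = -6 + 2*g (t(g, k) = 3*(-2 + 2*g/3) = -6 + 2*g)
G = -22 (G = -10 + 2*(-6) = -10 - 12 = -22)
T(w, n) = 2*w² (T(w, n) = w*((-6 + 2*w) + 6) = w*(2*w) = 2*w²)
((1/(-118) + (44 - 1*(-30))) + T(-7, G))*(-182) = ((1/(-118) + (44 - 1*(-30))) + 2*(-7)²)*(-182) = ((-1/118 + (44 + 30)) + 2*49)*(-182) = ((-1/118 + 74) + 98)*(-182) = (8731/118 + 98)*(-182) = (20295/118)*(-182) = -1846845/59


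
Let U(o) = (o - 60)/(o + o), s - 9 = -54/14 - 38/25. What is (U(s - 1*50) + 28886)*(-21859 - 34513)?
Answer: -3304076847812/2029 ≈ -1.6284e+9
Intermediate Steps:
s = 634/175 (s = 9 + (-54/14 - 38/25) = 9 + (-54*1/14 - 38*1/25) = 9 + (-27/7 - 38/25) = 9 - 941/175 = 634/175 ≈ 3.6229)
U(o) = (-60 + o)/(2*o) (U(o) = (-60 + o)/((2*o)) = (-60 + o)*(1/(2*o)) = (-60 + o)/(2*o))
(U(s - 1*50) + 28886)*(-21859 - 34513) = ((-60 + (634/175 - 1*50))/(2*(634/175 - 1*50)) + 28886)*(-21859 - 34513) = ((-60 + (634/175 - 50))/(2*(634/175 - 50)) + 28886)*(-56372) = ((-60 - 8116/175)/(2*(-8116/175)) + 28886)*(-56372) = ((½)*(-175/8116)*(-18616/175) + 28886)*(-56372) = (2327/2029 + 28886)*(-56372) = (58612021/2029)*(-56372) = -3304076847812/2029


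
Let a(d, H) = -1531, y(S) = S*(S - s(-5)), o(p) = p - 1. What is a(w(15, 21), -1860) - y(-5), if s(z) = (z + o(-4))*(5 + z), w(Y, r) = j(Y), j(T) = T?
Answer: -1556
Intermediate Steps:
o(p) = -1 + p
w(Y, r) = Y
s(z) = (-5 + z)*(5 + z) (s(z) = (z + (-1 - 4))*(5 + z) = (z - 5)*(5 + z) = (-5 + z)*(5 + z))
y(S) = S² (y(S) = S*(S - (-25 + (-5)²)) = S*(S - (-25 + 25)) = S*(S - 1*0) = S*(S + 0) = S*S = S²)
a(w(15, 21), -1860) - y(-5) = -1531 - 1*(-5)² = -1531 - 1*25 = -1531 - 25 = -1556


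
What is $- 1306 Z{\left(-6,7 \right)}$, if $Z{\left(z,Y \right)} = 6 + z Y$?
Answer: $47016$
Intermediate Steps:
$Z{\left(z,Y \right)} = 6 + Y z$
$- 1306 Z{\left(-6,7 \right)} = - 1306 \left(6 + 7 \left(-6\right)\right) = - 1306 \left(6 - 42\right) = \left(-1306\right) \left(-36\right) = 47016$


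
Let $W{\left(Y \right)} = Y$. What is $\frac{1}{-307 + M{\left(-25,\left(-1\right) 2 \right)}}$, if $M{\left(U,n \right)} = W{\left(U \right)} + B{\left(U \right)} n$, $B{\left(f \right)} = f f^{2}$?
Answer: $\frac{1}{30918} \approx 3.2344 \cdot 10^{-5}$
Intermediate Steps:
$B{\left(f \right)} = f^{3}$
$M{\left(U,n \right)} = U + n U^{3}$ ($M{\left(U,n \right)} = U + U^{3} n = U + n U^{3}$)
$\frac{1}{-307 + M{\left(-25,\left(-1\right) 2 \right)}} = \frac{1}{-307 - \left(25 - \left(-1\right) 2 \left(-25\right)^{3}\right)} = \frac{1}{-307 - -31225} = \frac{1}{-307 + \left(-25 + 31250\right)} = \frac{1}{-307 + 31225} = \frac{1}{30918}$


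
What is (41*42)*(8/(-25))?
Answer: -13776/25 ≈ -551.04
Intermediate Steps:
(41*42)*(8/(-25)) = 1722*(8*(-1/25)) = 1722*(-8/25) = -13776/25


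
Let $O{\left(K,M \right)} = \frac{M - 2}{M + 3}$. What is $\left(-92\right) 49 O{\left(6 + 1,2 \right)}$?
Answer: $0$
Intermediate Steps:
$O{\left(K,M \right)} = \frac{-2 + M}{3 + M}$
$\left(-92\right) 49 O{\left(6 + 1,2 \right)} = \left(-92\right) 49 \frac{-2 + 2}{3 + 2} = - 4508 \cdot \frac{1}{5} \cdot 0 = \left(-4508\right) 0 = 0$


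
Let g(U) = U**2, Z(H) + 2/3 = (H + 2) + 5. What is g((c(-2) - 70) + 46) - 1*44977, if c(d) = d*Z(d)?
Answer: -395189/9 ≈ -43910.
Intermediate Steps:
Z(H) = 19/3 + H (Z(H) = -2/3 + ((H + 2) + 5) = -2/3 + ((2 + H) + 5) = -2/3 + (7 + H) = 19/3 + H)
c(d) = d*(19/3 + d)
g((c(-2) - 70) + 46) - 1*44977 = (((1/3)*(-2)*(19 + 3*(-2)) - 70) + 46)**2 - 1*44977 = (((1/3)*(-2)*(19 - 6) - 70) + 46)**2 - 44977 = (((1/3)*(-2)*13 - 70) + 46)**2 - 44977 = ((-26/3 - 70) + 46)**2 - 44977 = (-236/3 + 46)**2 - 44977 = (-98/3)**2 - 44977 = 9604/9 - 44977 = -395189/9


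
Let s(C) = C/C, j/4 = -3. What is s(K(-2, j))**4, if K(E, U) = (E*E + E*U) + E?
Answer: 1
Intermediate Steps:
j = -12 (j = 4*(-3) = -12)
K(E, U) = E + E**2 + E*U (K(E, U) = (E**2 + E*U) + E = E + E**2 + E*U)
s(C) = 1
s(K(-2, j))**4 = 1**4 = 1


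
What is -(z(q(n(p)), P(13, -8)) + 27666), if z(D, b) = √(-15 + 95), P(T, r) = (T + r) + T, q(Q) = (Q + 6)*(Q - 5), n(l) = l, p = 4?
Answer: -27666 - 4*√5 ≈ -27675.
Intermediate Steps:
q(Q) = (-5 + Q)*(6 + Q) (q(Q) = (6 + Q)*(-5 + Q) = (-5 + Q)*(6 + Q))
P(T, r) = r + 2*T
z(D, b) = 4*√5 (z(D, b) = √80 = 4*√5)
-(z(q(n(p)), P(13, -8)) + 27666) = -(4*√5 + 27666) = -(27666 + 4*√5) = -27666 - 4*√5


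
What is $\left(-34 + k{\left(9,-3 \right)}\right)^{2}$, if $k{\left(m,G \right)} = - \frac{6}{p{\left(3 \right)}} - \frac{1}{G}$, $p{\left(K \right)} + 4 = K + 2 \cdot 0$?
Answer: $\frac{6889}{9} \approx 765.44$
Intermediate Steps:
$p{\left(K \right)} = -4 + K$ ($p{\left(K \right)} = -4 + \left(K + 2 \cdot 0\right) = -4 + \left(K + 0\right) = -4 + K$)
$k{\left(m,G \right)} = 6 - \frac{1}{G}$ ($k{\left(m,G \right)} = - \frac{6}{-4 + 3} - \frac{1}{G} = - \frac{6}{-1} - \frac{1}{G} = \left(-6\right) \left(-1\right) - \frac{1}{G} = 6 - \frac{1}{G}$)
$\left(-34 + k{\left(9,-3 \right)}\right)^{2} = \left(-34 + \left(6 - \frac{1}{-3}\right)\right)^{2} = \left(-34 + \left(6 - - \frac{1}{3}\right)\right)^{2} = \left(-34 + \left(6 + \frac{1}{3}\right)\right)^{2} = \left(-34 + \frac{19}{3}\right)^{2} = \left(- \frac{83}{3}\right)^{2} = \frac{6889}{9}$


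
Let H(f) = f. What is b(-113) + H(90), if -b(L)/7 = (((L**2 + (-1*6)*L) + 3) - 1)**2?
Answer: -1266129117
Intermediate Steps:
b(L) = -7*(2 + L**2 - 6*L)**2 (b(L) = -7*(((L**2 + (-1*6)*L) + 3) - 1)**2 = -7*(((L**2 - 6*L) + 3) - 1)**2 = -7*((3 + L**2 - 6*L) - 1)**2 = -7*(2 + L**2 - 6*L)**2)
b(-113) + H(90) = -7*(2 + (-113)**2 - 6*(-113))**2 + 90 = -7*(2 + 12769 + 678)**2 + 90 = -7*13449**2 + 90 = -7*180875601 + 90 = -1266129207 + 90 = -1266129117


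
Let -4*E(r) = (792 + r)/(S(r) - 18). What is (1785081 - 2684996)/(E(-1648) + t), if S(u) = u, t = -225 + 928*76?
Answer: -749629195/58562292 ≈ -12.801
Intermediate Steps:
t = 70303 (t = -225 + 70528 = 70303)
E(r) = -(792 + r)/(4*(-18 + r)) (E(r) = -(792 + r)/(4*(r - 18)) = -(792 + r)/(4*(-18 + r)))
(1785081 - 2684996)/(E(-1648) + t) = (1785081 - 2684996)/((-792 - 1*(-1648))/(4*(-18 - 1648)) + 70303) = -899915/((1/4)*(-792 + 1648)/(-1666) + 70303) = -899915/((1/4)*(-1/1666)*856 + 70303) = -899915/(-107/833 + 70303) = -899915/58562292/833 = -899915*833/58562292 = -749629195/58562292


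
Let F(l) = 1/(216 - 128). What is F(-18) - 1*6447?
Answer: -567335/88 ≈ -6447.0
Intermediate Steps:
F(l) = 1/88
F(-18) - 1*6447 = 1/88 - 1*6447 = 1/88 - 6447 = -567335/88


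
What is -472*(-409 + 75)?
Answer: 157648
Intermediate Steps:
-472*(-409 + 75) = -472*(-334) = 157648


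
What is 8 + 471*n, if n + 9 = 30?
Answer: 9899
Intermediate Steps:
n = 21 (n = -9 + 30 = 21)
8 + 471*n = 8 + 471*21 = 8 + 9891 = 9899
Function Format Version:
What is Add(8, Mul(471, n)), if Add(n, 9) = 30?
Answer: 9899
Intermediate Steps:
n = 21 (n = Add(-9, 30) = 21)
Add(8, Mul(471, n)) = Add(8, Mul(471, 21)) = Add(8, 9891) = 9899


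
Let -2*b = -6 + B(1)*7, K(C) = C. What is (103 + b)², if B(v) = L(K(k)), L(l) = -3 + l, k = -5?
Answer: 17956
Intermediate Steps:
B(v) = -8 (B(v) = -3 - 5 = -8)
b = 31 (b = -(-6 - 8*7)/2 = -(-6 - 56)/2 = -½*(-62) = 31)
(103 + b)² = (103 + 31)² = 134² = 17956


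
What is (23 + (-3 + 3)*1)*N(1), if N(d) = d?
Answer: 23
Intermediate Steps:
(23 + (-3 + 3)*1)*N(1) = (23 + (-3 + 3)*1)*1 = (23 + 0*1)*1 = (23 + 0)*1 = 23*1 = 23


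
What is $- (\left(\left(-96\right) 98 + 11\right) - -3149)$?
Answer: $6248$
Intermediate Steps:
$- (\left(\left(-96\right) 98 + 11\right) - -3149) = - (\left(-9408 + 11\right) + 3149) = - (-9397 + 3149) = \left(-1\right) \left(-6248\right) = 6248$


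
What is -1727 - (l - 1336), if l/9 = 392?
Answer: -3919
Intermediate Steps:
l = 3528 (l = 9*392 = 3528)
-1727 - (l - 1336) = -1727 - (3528 - 1336) = -1727 - 1*2192 = -1727 - 2192 = -3919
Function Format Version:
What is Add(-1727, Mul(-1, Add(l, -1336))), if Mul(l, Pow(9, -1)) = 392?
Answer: -3919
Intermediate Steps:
l = 3528 (l = Mul(9, 392) = 3528)
Add(-1727, Mul(-1, Add(l, -1336))) = Add(-1727, Mul(-1, Add(3528, -1336))) = Add(-1727, Mul(-1, 2192)) = Add(-1727, -2192) = -3919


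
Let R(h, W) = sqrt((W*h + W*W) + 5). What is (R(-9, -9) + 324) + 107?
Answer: 431 + sqrt(167) ≈ 443.92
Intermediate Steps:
R(h, W) = sqrt(5 + W**2 + W*h) (R(h, W) = sqrt((W*h + W**2) + 5) = sqrt((W**2 + W*h) + 5) = sqrt(5 + W**2 + W*h))
(R(-9, -9) + 324) + 107 = (sqrt(5 + (-9)**2 - 9*(-9)) + 324) + 107 = (sqrt(5 + 81 + 81) + 324) + 107 = (sqrt(167) + 324) + 107 = (324 + sqrt(167)) + 107 = 431 + sqrt(167)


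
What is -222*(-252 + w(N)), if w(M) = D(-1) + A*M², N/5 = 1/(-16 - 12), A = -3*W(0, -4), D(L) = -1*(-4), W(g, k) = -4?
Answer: 5387163/98 ≈ 54971.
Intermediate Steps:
D(L) = 4
A = 12 (A = -3*(-4) = 12)
N = -5/28 (N = 5/(-16 - 12) = 5/(-28) = 5*(-1/28) = -5/28 ≈ -0.17857)
w(M) = 4 + 12*M²
-222*(-252 + w(N)) = -222*(-252 + (4 + 12*(-5/28)²)) = -222*(-252 + (4 + 12*(25/784))) = -222*(-252 + (4 + 75/196)) = -222*(-252 + 859/196) = -222*(-48533/196) = 5387163/98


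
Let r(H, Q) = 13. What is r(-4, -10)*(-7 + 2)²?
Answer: 325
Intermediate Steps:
r(-4, -10)*(-7 + 2)² = 13*(-7 + 2)² = 13*(-5)² = 13*25 = 325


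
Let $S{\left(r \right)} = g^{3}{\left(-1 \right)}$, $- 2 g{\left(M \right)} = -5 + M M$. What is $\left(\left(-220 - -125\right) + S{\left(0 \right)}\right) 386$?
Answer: $-33582$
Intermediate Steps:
$g{\left(M \right)} = \frac{5}{2} - \frac{M^{2}}{2}$ ($g{\left(M \right)} = - \frac{-5 + M M}{2} = - \frac{-5 + M^{2}}{2} = \frac{5}{2} - \frac{M^{2}}{2}$)
$S{\left(r \right)} = 8$ ($S{\left(r \right)} = \left(\frac{5}{2} - \frac{\left(-1\right)^{2}}{2}\right)^{3} = \left(\frac{5}{2} - \frac{1}{2}\right)^{3} = 2^{3} = 8$)
$\left(\left(-220 - -125\right) + S{\left(0 \right)}\right) 386 = \left(\left(-220 - -125\right) + 8\right) 386 = \left(\left(-220 + 125\right) + 8\right) 386 = \left(-95 + 8\right) 386 = \left(-87\right) 386 = -33582$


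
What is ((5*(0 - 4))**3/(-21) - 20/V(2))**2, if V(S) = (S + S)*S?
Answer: 252651025/1764 ≈ 1.4323e+5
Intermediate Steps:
V(S) = 2*S**2 (V(S) = (2*S)*S = 2*S**2)
((5*(0 - 4))**3/(-21) - 20/V(2))**2 = ((5*(0 - 4))**3/(-21) - 20/(2*2**2))**2 = ((5*(-4))**3*(-1/21) - 20/(2*4))**2 = ((-20)**3*(-1/21) - 20/8)**2 = (-8000*(-1/21) - 20*1/8)**2 = (8000/21 - 5/2)**2 = (15895/42)**2 = 252651025/1764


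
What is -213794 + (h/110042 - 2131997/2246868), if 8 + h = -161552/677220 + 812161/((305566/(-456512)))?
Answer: -227902683853802121431584757/1065932247963557381940 ≈ -2.1381e+5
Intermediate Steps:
h = -31386079180981204/25866925815 (h = -8 + (-161552/677220 + 812161/((305566/(-456512)))) = -8 + (-161552*1/677220 + 812161/((305566*(-1/456512)))) = -8 + (-40388/169305 + 812161/(-152783/228256)) = -8 + (-40388/169305 + 812161*(-228256/152783)) = -8 + (-40388/169305 - 185380621216/152783) = -8 - 31385872245574684/25866925815 = -31386079180981204/25866925815 ≈ -1.2134e+6)
-213794 + (h/110042 - 2131997/2246868) = -213794 + (-31386079180981204/25866925815/110042 - 2131997/2246868) = -213794 + (-31386079180981204/25866925815*1/110042 - 2131997*1/2246868) = -213794 + (-15693039590490602/1423224125267115 - 2131997/2246868) = -213794 - 12764832681334517104397/1065932247963557381940 = -227902683853802121431584757/1065932247963557381940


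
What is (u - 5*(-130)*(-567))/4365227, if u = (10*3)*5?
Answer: -368400/4365227 ≈ -0.084394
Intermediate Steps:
u = 150 (u = 30*5 = 150)
(u - 5*(-130)*(-567))/4365227 = (150 - 5*(-130)*(-567))/4365227 = (150 + 650*(-567))*(1/4365227) = (150 - 368550)*(1/4365227) = -368400*1/4365227 = -368400/4365227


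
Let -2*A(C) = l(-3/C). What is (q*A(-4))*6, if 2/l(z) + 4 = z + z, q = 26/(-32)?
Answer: -39/20 ≈ -1.9500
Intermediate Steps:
q = -13/16 (q = 26*(-1/32) = -13/16 ≈ -0.81250)
l(z) = 2/(-4 + 2*z) (l(z) = 2/(-4 + (z + z)) = 2/(-4 + 2*z))
A(C) = -1/(2*(-2 - 3/C))
(q*A(-4))*6 = -13*(-4)/(32*(3 + 2*(-4)))*6 = -13*(-4)/(32*(3 - 8))*6 = -13*(-4)/(32*(-5))*6 = -13*(-4)*(-1)/(32*5)*6 = -13/16*⅖*6 = -13/40*6 = -39/20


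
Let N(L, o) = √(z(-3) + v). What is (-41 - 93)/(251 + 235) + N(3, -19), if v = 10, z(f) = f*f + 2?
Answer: -67/243 + √21 ≈ 4.3069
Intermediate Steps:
z(f) = 2 + f² (z(f) = f² + 2 = 2 + f²)
N(L, o) = √21 (N(L, o) = √((2 + (-3)²) + 10) = √((2 + 9) + 10) = √(11 + 10) = √21)
(-41 - 93)/(251 + 235) + N(3, -19) = (-41 - 93)/(251 + 235) + √21 = -134/486 + √21 = -134*1/486 + √21 = -67/243 + √21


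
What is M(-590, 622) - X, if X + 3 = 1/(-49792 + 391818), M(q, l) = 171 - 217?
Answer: -14707119/342026 ≈ -43.000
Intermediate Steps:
M(q, l) = -46
X = -1026077/342026 (X = -3 + 1/(-49792 + 391818) = -3 + 1/342026 = -1026077/342026 ≈ -3.0000)
M(-590, 622) - X = -46 - 1*(-1026077/342026) = -46 + 1026077/342026 = -14707119/342026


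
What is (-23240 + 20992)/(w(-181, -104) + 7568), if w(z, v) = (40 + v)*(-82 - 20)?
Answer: -281/1762 ≈ -0.15948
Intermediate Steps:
w(z, v) = -4080 - 102*v (w(z, v) = (40 + v)*(-102) = -4080 - 102*v)
(-23240 + 20992)/(w(-181, -104) + 7568) = (-23240 + 20992)/((-4080 - 102*(-104)) + 7568) = -2248/((-4080 + 10608) + 7568) = -2248/(6528 + 7568) = -2248/14096 = -2248*1/14096 = -281/1762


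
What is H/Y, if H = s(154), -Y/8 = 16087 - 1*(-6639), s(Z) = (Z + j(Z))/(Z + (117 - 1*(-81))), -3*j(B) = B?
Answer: -7/4363392 ≈ -1.6043e-6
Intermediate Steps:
j(B) = -B/3
s(Z) = 2*Z/(3*(198 + Z)) (s(Z) = (Z - Z/3)/(Z + (117 - 1*(-81))) = (2*Z/3)/(Z + (117 + 81)) = (2*Z/3)/(Z + 198) = (2*Z/3)/(198 + Z) = 2*Z/(3*(198 + Z)))
Y = -181808 (Y = -8*(16087 - 1*(-6639)) = -8*(16087 + 6639) = -8*22726 = -181808)
H = 7/24 (H = (⅔)*154/(198 + 154) = (⅔)*154/352 = (⅔)*154*(1/352) = 7/24 ≈ 0.29167)
H/Y = (7/24)/(-181808) = (7/24)*(-1/181808) = -7/4363392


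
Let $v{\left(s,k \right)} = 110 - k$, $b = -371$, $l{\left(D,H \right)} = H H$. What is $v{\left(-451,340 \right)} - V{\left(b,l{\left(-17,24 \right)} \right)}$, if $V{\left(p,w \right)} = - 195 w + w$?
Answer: $111514$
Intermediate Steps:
$l{\left(D,H \right)} = H^{2}$
$V{\left(p,w \right)} = - 194 w$
$v{\left(-451,340 \right)} - V{\left(b,l{\left(-17,24 \right)} \right)} = \left(110 - 340\right) - - 194 \cdot 24^{2} = \left(110 - 340\right) - \left(-194\right) 576 = -230 - -111744 = -230 + 111744 = 111514$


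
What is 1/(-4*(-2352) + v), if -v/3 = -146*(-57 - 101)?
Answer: -1/59796 ≈ -1.6724e-5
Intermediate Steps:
v = -69204 (v = -(-438)*(-57 - 101) = -(-438)*(-158) = -3*23068 = -69204)
1/(-4*(-2352) + v) = 1/(-4*(-2352) - 69204) = 1/(9408 - 69204) = 1/(-59796) = -1/59796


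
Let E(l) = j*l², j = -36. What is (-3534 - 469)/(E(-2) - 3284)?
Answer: 4003/3428 ≈ 1.1677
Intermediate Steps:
E(l) = -36*l²
(-3534 - 469)/(E(-2) - 3284) = (-3534 - 469)/(-36*(-2)² - 3284) = -4003/(-36*4 - 3284) = -4003/(-144 - 3284) = -4003/(-3428) = -4003*(-1/3428) = 4003/3428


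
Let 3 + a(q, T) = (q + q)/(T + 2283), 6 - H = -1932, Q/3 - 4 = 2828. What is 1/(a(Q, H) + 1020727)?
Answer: 469/478721444 ≈ 9.7969e-7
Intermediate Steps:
Q = 8496 (Q = 12 + 3*2828 = 12 + 8484 = 8496)
H = 1938 (H = 6 - 1*(-1932) = 6 + 1932 = 1938)
a(q, T) = -3 + 2*q/(2283 + T) (a(q, T) = -3 + (q + q)/(T + 2283) = -3 + (2*q)/(2283 + T) = -3 + 2*q/(2283 + T))
1/(a(Q, H) + 1020727) = 1/((-6849 - 3*1938 + 2*8496)/(2283 + 1938) + 1020727) = 1/((-6849 - 5814 + 16992)/4221 + 1020727) = 1/((1/4221)*4329 + 1020727) = 1/(481/469 + 1020727) = 1/(478721444/469) = 469/478721444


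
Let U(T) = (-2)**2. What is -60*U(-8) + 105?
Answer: -135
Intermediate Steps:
U(T) = 4
-60*U(-8) + 105 = -60*4 + 105 = -240 + 105 = -135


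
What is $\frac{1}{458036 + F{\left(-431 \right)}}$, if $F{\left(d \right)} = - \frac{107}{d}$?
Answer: $\frac{431}{197413623} \approx 2.1832 \cdot 10^{-6}$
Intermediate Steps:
$\frac{1}{458036 + F{\left(-431 \right)}} = \frac{1}{458036 - \frac{107}{-431}} = \frac{1}{458036 - - \frac{107}{431}} = \frac{1}{458036 + \frac{107}{431}} = \frac{1}{\frac{197413623}{431}} = \frac{431}{197413623}$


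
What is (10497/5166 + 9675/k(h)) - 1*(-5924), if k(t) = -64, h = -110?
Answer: 318217889/55104 ≈ 5774.9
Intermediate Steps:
(10497/5166 + 9675/k(h)) - 1*(-5924) = (10497/5166 + 9675/(-64)) - 1*(-5924) = (10497*(1/5166) + 9675*(-1/64)) + 5924 = (3499/1722 - 9675/64) + 5924 = -8218207/55104 + 5924 = 318217889/55104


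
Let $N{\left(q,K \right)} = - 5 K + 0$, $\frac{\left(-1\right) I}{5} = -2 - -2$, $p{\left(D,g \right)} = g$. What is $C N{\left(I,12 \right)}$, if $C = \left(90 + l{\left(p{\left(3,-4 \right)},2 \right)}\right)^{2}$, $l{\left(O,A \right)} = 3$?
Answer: $-518940$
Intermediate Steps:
$I = 0$ ($I = - 5 \left(-2 - -2\right) = - 5 \left(-2 + 2\right) = \left(-5\right) 0 = 0$)
$N{\left(q,K \right)} = - 5 K$
$C = 8649$ ($C = \left(90 + 3\right)^{2} = 93^{2} = 8649$)
$C N{\left(I,12 \right)} = 8649 \left(\left(-5\right) 12\right) = 8649 \left(-60\right) = -518940$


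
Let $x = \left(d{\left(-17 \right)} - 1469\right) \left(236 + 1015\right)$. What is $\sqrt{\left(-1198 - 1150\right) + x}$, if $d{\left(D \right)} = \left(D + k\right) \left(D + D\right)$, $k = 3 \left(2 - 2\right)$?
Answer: $i \sqrt{1116989} \approx 1056.9 i$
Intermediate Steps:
$k = 0$ ($k = 3 \cdot 0 = 0$)
$d{\left(D \right)} = 2 D^{2}$ ($d{\left(D \right)} = \left(D + 0\right) \left(D + D\right) = D 2 D = 2 D^{2}$)
$x = -1114641$ ($x = \left(2 \left(-17\right)^{2} - 1469\right) \left(236 + 1015\right) = \left(2 \cdot 289 - 1469\right) 1251 = \left(578 - 1469\right) 1251 = \left(-891\right) 1251 = -1114641$)
$\sqrt{\left(-1198 - 1150\right) + x} = \sqrt{\left(-1198 - 1150\right) - 1114641} = \sqrt{-2348 - 1114641} = \sqrt{-1116989} = i \sqrt{1116989}$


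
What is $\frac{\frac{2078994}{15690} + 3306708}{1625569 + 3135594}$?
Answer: $\frac{8647387919}{12450441245} \approx 0.69454$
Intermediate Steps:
$\frac{\frac{2078994}{15690} + 3306708}{1625569 + 3135594} = \frac{2078994 \cdot \frac{1}{15690} + 3306708}{4761163} = \left(\frac{346499}{2615} + 3306708\right) \frac{1}{4761163} = \frac{8647387919}{2615} \cdot \frac{1}{4761163} = \frac{8647387919}{12450441245}$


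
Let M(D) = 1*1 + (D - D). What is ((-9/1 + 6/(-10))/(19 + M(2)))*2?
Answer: -24/25 ≈ -0.96000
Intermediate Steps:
M(D) = 1 (M(D) = 1 + 0 = 1)
((-9/1 + 6/(-10))/(19 + M(2)))*2 = ((-9/1 + 6/(-10))/(19 + 1))*2 = ((-9*1 + 6*(-⅒))/20)*2 = ((-9 - ⅗)*(1/20))*2 = -48/5*1/20*2 = -12/25*2 = -24/25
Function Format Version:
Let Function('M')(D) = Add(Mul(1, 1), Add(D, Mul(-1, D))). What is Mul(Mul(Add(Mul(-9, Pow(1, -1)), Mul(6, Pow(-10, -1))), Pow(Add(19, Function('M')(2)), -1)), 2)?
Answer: Rational(-24, 25) ≈ -0.96000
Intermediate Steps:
Function('M')(D) = 1 (Function('M')(D) = Add(1, 0) = 1)
Mul(Mul(Add(Mul(-9, Pow(1, -1)), Mul(6, Pow(-10, -1))), Pow(Add(19, Function('M')(2)), -1)), 2) = Mul(Mul(Add(Mul(-9, Pow(1, -1)), Mul(6, Pow(-10, -1))), Pow(Add(19, 1), -1)), 2) = Mul(Mul(Add(Mul(-9, 1), Mul(6, Rational(-1, 10))), Pow(20, -1)), 2) = Mul(Mul(Add(-9, Rational(-3, 5)), Rational(1, 20)), 2) = Mul(Mul(Rational(-48, 5), Rational(1, 20)), 2) = Mul(Rational(-12, 25), 2) = Rational(-24, 25)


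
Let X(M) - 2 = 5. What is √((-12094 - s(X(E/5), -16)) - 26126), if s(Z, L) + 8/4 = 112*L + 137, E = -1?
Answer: I*√36563 ≈ 191.21*I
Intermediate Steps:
X(M) = 7 (X(M) = 2 + 5 = 7)
s(Z, L) = 135 + 112*L (s(Z, L) = -2 + (112*L + 137) = -2 + (137 + 112*L) = 135 + 112*L)
√((-12094 - s(X(E/5), -16)) - 26126) = √((-12094 - (135 + 112*(-16))) - 26126) = √((-12094 - (135 - 1792)) - 26126) = √((-12094 - 1*(-1657)) - 26126) = √((-12094 + 1657) - 26126) = √(-10437 - 26126) = √(-36563) = I*√36563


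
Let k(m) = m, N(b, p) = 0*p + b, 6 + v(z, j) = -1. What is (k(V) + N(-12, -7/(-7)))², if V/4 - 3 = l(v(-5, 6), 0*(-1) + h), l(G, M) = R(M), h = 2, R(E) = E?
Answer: 64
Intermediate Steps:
v(z, j) = -7 (v(z, j) = -6 - 1 = -7)
N(b, p) = b (N(b, p) = 0 + b = b)
l(G, M) = M
V = 20 (V = 12 + 4*(0*(-1) + 2) = 12 + 4*(0 + 2) = 12 + 4*2 = 12 + 8 = 20)
(k(V) + N(-12, -7/(-7)))² = (20 - 12)² = 8² = 64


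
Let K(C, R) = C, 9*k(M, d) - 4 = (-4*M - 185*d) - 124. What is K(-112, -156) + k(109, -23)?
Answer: 299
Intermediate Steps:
k(M, d) = -40/3 - 185*d/9 - 4*M/9 (k(M, d) = 4/9 + ((-4*M - 185*d) - 124)/9 = 4/9 + ((-185*d - 4*M) - 124)/9 = 4/9 + (-124 - 185*d - 4*M)/9 = 4/9 + (-124/9 - 185*d/9 - 4*M/9) = -40/3 - 185*d/9 - 4*M/9)
K(-112, -156) + k(109, -23) = -112 + (-40/3 - 185/9*(-23) - 4/9*109) = -112 + (-40/3 + 4255/9 - 436/9) = -112 + 411 = 299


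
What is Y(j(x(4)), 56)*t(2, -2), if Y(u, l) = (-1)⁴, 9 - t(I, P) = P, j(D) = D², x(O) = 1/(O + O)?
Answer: 11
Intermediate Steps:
x(O) = 1/(2*O)
t(I, P) = 9 - P
Y(u, l) = 1
Y(j(x(4)), 56)*t(2, -2) = 1*(9 - 1*(-2)) = 1*(9 + 2) = 1*11 = 11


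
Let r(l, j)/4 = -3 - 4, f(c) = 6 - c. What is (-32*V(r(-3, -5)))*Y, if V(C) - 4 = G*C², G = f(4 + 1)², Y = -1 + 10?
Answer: -226944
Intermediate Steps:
Y = 9
r(l, j) = -28 (r(l, j) = 4*(-3 - 4) = 4*(-7) = -28)
G = 1 (G = (6 - (4 + 1))² = (6 - 1*5)² = (6 - 5)² = 1² = 1)
V(C) = 4 + C² (V(C) = 4 + 1*C² = 4 + C²)
(-32*V(r(-3, -5)))*Y = -32*(4 + (-28)²)*9 = -32*(4 + 784)*9 = -32*788*9 = -25216*9 = -226944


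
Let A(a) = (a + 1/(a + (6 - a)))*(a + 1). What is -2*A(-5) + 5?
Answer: -101/3 ≈ -33.667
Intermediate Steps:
A(a) = (1 + a)*(⅙ + a) (A(a) = (a + 1/6)*(1 + a) = (a + ⅙)*(1 + a) = (⅙ + a)*(1 + a) = (1 + a)*(⅙ + a))
-2*A(-5) + 5 = -2*(⅙ + (-5)² + (7/6)*(-5)) + 5 = -2*(⅙ + 25 - 35/6) + 5 = -2*58/3 + 5 = -116/3 + 5 = -101/3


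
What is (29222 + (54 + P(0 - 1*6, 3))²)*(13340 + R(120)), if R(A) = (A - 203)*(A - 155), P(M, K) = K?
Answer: 527491395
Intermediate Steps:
R(A) = (-203 + A)*(-155 + A)
(29222 + (54 + P(0 - 1*6, 3))²)*(13340 + R(120)) = (29222 + (54 + 3)²)*(13340 + (31465 + 120² - 358*120)) = (29222 + 57²)*(13340 + (31465 + 14400 - 42960)) = (29222 + 3249)*(13340 + 2905) = 32471*16245 = 527491395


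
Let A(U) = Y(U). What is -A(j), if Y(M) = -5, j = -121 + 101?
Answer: 5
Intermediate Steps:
j = -20
A(U) = -5
-A(j) = -1*(-5) = 5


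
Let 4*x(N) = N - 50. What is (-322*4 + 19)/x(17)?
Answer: 1692/11 ≈ 153.82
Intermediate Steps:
x(N) = -25/2 + N/4 (x(N) = (N - 50)/4 = (-50 + N)/4 = -25/2 + N/4)
(-322*4 + 19)/x(17) = (-322*4 + 19)/(-25/2 + (¼)*17) = (-46*28 + 19)/(-25/2 + 17/4) = (-1288 + 19)/(-33/4) = -1269*(-4/33) = 1692/11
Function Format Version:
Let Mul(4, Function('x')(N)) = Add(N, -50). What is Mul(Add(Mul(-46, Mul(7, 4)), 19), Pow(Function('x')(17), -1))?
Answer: Rational(1692, 11) ≈ 153.82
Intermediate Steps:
Function('x')(N) = Add(Rational(-25, 2), Mul(Rational(1, 4), N)) (Function('x')(N) = Mul(Rational(1, 4), Add(N, -50)) = Mul(Rational(1, 4), Add(-50, N)) = Add(Rational(-25, 2), Mul(Rational(1, 4), N)))
Mul(Add(Mul(-46, Mul(7, 4)), 19), Pow(Function('x')(17), -1)) = Mul(Add(Mul(-46, Mul(7, 4)), 19), Pow(Add(Rational(-25, 2), Mul(Rational(1, 4), 17)), -1)) = Mul(Add(Mul(-46, 28), 19), Pow(Add(Rational(-25, 2), Rational(17, 4)), -1)) = Mul(Add(-1288, 19), Pow(Rational(-33, 4), -1)) = Mul(-1269, Rational(-4, 33)) = Rational(1692, 11)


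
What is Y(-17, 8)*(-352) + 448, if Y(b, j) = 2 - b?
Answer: -6240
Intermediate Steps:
Y(-17, 8)*(-352) + 448 = (2 - 1*(-17))*(-352) + 448 = (2 + 17)*(-352) + 448 = 19*(-352) + 448 = -6688 + 448 = -6240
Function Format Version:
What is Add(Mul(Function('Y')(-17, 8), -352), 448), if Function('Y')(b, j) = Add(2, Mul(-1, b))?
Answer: -6240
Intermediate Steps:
Add(Mul(Function('Y')(-17, 8), -352), 448) = Add(Mul(Add(2, Mul(-1, -17)), -352), 448) = Add(Mul(Add(2, 17), -352), 448) = Add(Mul(19, -352), 448) = Add(-6688, 448) = -6240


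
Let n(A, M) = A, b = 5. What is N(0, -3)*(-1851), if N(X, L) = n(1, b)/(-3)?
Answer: 617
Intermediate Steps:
N(X, L) = -⅓ (N(X, L) = 1/(-3) = 1*(-⅓) = -⅓)
N(0, -3)*(-1851) = -⅓*(-1851) = 617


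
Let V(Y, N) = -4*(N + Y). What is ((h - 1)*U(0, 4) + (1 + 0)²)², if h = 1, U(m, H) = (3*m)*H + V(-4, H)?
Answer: 1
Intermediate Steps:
V(Y, N) = -4*N - 4*Y
U(m, H) = 16 - 4*H + 3*H*m (U(m, H) = (3*m)*H + (-4*H - 4*(-4)) = 3*H*m + (-4*H + 16) = 3*H*m + (16 - 4*H) = 16 - 4*H + 3*H*m)
((h - 1)*U(0, 4) + (1 + 0)²)² = ((1 - 1)*(16 - 4*4 + 3*4*0) + (1 + 0)²)² = (0*(16 - 16 + 0) + 1²)² = (0*0 + 1)² = (0 + 1)² = 1² = 1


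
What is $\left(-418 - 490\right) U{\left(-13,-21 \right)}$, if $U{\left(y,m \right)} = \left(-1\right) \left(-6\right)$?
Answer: $-5448$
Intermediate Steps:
$U{\left(y,m \right)} = 6$
$\left(-418 - 490\right) U{\left(-13,-21 \right)} = \left(-418 - 490\right) 6 = \left(-908\right) 6 = -5448$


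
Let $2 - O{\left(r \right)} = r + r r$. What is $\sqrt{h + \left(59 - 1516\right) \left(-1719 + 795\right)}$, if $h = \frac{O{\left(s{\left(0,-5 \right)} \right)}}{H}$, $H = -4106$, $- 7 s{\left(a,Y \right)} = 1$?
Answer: $\frac{2 \sqrt{69509715387758}}{14371} \approx 1160.3$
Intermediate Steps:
$s{\left(a,Y \right)} = - \frac{1}{7}$ ($s{\left(a,Y \right)} = \left(- \frac{1}{7}\right) 1 = - \frac{1}{7}$)
$O{\left(r \right)} = 2 - r - r^{2}$ ($O{\left(r \right)} = 2 - \left(r + r r\right) = 2 - \left(r + r^{2}\right) = 2 - r - r^{2}$)
$h = - \frac{52}{100597}$ ($h = \frac{2 - - \frac{1}{7} - \left(- \frac{1}{7}\right)^{2}}{-4106} = \left(2 + \frac{1}{7} - \frac{1}{49}\right) \left(- \frac{1}{4106}\right) = \frac{104}{49} \left(- \frac{1}{4106}\right) = - \frac{52}{100597} \approx -0.00051691$)
$\sqrt{h + \left(59 - 1516\right) \left(-1719 + 795\right)} = \sqrt{- \frac{52}{100597} + \left(59 - 1516\right) \left(-1719 + 795\right)} = \sqrt{- \frac{52}{100597} - -1346268} = \sqrt{- \frac{52}{100597} + 1346268} = \sqrt{\frac{135430521944}{100597}} = \frac{2 \sqrt{69509715387758}}{14371}$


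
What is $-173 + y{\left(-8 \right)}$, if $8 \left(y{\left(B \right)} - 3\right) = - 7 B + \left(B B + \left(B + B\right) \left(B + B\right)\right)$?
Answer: $-123$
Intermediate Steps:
$y{\left(B \right)} = 3 - \frac{7 B}{8} + \frac{5 B^{2}}{8}$ ($y{\left(B \right)} = 3 + \frac{- 7 B + \left(B B + \left(B + B\right) \left(B + B\right)\right)}{8} = 3 + \frac{- 7 B + \left(B^{2} + 2 B 2 B\right)}{8} = 3 + \frac{- 7 B + \left(B^{2} + 4 B^{2}\right)}{8} = 3 + \frac{- 7 B + 5 B^{2}}{8} = 3 + \left(- \frac{7 B}{8} + \frac{5 B^{2}}{8}\right) = 3 - \frac{7 B}{8} + \frac{5 B^{2}}{8}$)
$-173 + y{\left(-8 \right)} = -173 + \left(3 - -7 + \frac{5 \left(-8\right)^{2}}{8}\right) = -173 + \left(3 + 7 + \frac{5}{8} \cdot 64\right) = -173 + \left(3 + 7 + 40\right) = -173 + 50 = -123$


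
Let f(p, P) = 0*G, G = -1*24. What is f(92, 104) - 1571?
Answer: -1571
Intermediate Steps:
G = -24
f(p, P) = 0 (f(p, P) = 0*(-24) = 0)
f(92, 104) - 1571 = 0 - 1571 = -1571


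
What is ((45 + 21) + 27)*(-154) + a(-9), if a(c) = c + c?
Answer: -14340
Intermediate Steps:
a(c) = 2*c
((45 + 21) + 27)*(-154) + a(-9) = ((45 + 21) + 27)*(-154) + 2*(-9) = (66 + 27)*(-154) - 18 = 93*(-154) - 18 = -14322 - 18 = -14340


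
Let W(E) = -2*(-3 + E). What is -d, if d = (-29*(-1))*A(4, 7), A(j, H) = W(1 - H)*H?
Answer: -3654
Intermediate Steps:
W(E) = 6 - 2*E
A(j, H) = H*(4 + 2*H) (A(j, H) = (6 - 2*(1 - H))*H = (6 + (-2 + 2*H))*H = (4 + 2*H)*H = H*(4 + 2*H))
d = 3654 (d = (-29*(-1))*(2*7*(2 + 7)) = 29*(2*7*9) = 29*126 = 3654)
-d = -1*3654 = -3654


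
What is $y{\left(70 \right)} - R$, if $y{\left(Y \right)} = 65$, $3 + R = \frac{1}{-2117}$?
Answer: $\frac{143957}{2117} \approx 68.0$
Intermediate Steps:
$R = - \frac{6352}{2117}$ ($R = -3 + \frac{1}{-2117} = -3 - \frac{1}{2117} = - \frac{6352}{2117} \approx -3.0005$)
$y{\left(70 \right)} - R = 65 - - \frac{6352}{2117} = 65 + \frac{6352}{2117} = \frac{143957}{2117}$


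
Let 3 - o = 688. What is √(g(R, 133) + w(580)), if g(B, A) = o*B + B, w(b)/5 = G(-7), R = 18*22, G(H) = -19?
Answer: I*√270959 ≈ 520.54*I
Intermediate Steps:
o = -685 (o = 3 - 1*688 = 3 - 688 = -685)
R = 396
w(b) = -95 (w(b) = 5*(-19) = -95)
g(B, A) = -684*B (g(B, A) = -685*B + B = -684*B)
√(g(R, 133) + w(580)) = √(-684*396 - 95) = √(-270864 - 95) = √(-270959) = I*√270959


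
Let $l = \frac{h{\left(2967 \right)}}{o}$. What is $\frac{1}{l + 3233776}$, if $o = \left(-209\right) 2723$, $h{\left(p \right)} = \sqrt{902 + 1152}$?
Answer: $\frac{40283244327996824}{130266988710012257527345} + \frac{569107 \sqrt{2054}}{3386941706460318695710970} \approx 3.0924 \cdot 10^{-7}$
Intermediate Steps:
$h{\left(p \right)} = \sqrt{2054}$
$o = -569107$
$l = - \frac{\sqrt{2054}}{569107}$ ($l = \frac{\sqrt{2054}}{-569107} = \sqrt{2054} \left(- \frac{1}{569107}\right) = - \frac{\sqrt{2054}}{569107} \approx -7.9635 \cdot 10^{-5}$)
$\frac{1}{l + 3233776} = \frac{1}{- \frac{\sqrt{2054}}{569107} + 3233776} = \frac{1}{3233776 - \frac{\sqrt{2054}}{569107}}$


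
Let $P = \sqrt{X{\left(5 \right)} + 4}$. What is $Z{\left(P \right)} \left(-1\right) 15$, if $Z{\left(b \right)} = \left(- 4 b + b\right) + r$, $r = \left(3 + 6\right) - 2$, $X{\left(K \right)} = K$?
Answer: $30$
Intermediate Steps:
$P = 3$ ($P = \sqrt{5 + 4} = \sqrt{9} = 3$)
$r = 7$ ($r = 9 - 2 = 7$)
$Z{\left(b \right)} = 7 - 3 b$ ($Z{\left(b \right)} = \left(- 4 b + b\right) + 7 = - 3 b + 7 = 7 - 3 b$)
$Z{\left(P \right)} \left(-1\right) 15 = \left(7 - 9\right) \left(-1\right) 15 = \left(-2\right) \left(-1\right) 15 = 2 \cdot 15 = 30$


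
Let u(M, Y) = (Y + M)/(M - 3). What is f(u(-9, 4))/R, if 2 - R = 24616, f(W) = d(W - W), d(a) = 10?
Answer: -5/12307 ≈ -0.00040627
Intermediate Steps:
u(M, Y) = (M + Y)/(-3 + M)
f(W) = 10
R = -24614 (R = 2 - 1*24616 = 2 - 24616 = -24614)
f(u(-9, 4))/R = 10/(-24614) = 10*(-1/24614) = -5/12307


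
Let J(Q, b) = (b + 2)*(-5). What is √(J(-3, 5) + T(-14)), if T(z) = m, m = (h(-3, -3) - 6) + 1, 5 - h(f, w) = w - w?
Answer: I*√35 ≈ 5.9161*I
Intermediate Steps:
J(Q, b) = -10 - 5*b (J(Q, b) = (2 + b)*(-5) = -10 - 5*b)
h(f, w) = 5 (h(f, w) = 5 - (w - w) = 5 - 1*0 = 5 + 0 = 5)
m = 0 (m = (5 - 6) + 1 = -1 + 1 = 0)
T(z) = 0
√(J(-3, 5) + T(-14)) = √((-10 - 5*5) + 0) = √((-10 - 25) + 0) = √(-35 + 0) = √(-35) = I*√35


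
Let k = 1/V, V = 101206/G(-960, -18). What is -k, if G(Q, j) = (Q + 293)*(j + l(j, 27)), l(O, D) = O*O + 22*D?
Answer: 300150/50603 ≈ 5.9315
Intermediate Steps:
l(O, D) = O² + 22*D
G(Q, j) = (293 + Q)*(594 + j + j²) (G(Q, j) = (Q + 293)*(j + (j² + 22*27)) = (293 + Q)*(j + (j² + 594)) = (293 + Q)*(j + (594 + j²)) = (293 + Q)*(594 + j + j²))
V = -50603/300150 (V = 101206/(174042 + 293*(-18) + 293*(-18)² - 960*(-18) - 960*(594 + (-18)²)) = 101206/(174042 - 5274 + 293*324 + 17280 - 960*(594 + 324)) = 101206/(174042 - 5274 + 94932 + 17280 - 960*918) = 101206/(174042 - 5274 + 94932 + 17280 - 881280) = 101206/(-600300) = 101206*(-1/600300) = -50603/300150 ≈ -0.16859)
k = -300150/50603 (k = 1/(-50603/300150) = -300150/50603 ≈ -5.9315)
-k = -1*(-300150/50603) = 300150/50603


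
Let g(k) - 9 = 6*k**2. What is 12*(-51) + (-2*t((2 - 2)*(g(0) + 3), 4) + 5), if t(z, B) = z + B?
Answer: -615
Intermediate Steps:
g(k) = 9 + 6*k**2
t(z, B) = B + z
12*(-51) + (-2*t((2 - 2)*(g(0) + 3), 4) + 5) = 12*(-51) + (-2*(4 + (2 - 2)*((9 + 6*0**2) + 3)) + 5) = -612 + (-2*(4 + 0*((9 + 6*0) + 3)) + 5) = -612 + (-2*(4 + 0*((9 + 0) + 3)) + 5) = -612 + (-2*(4 + 0*(9 + 3)) + 5) = -612 + (-2*(4 + 0*12) + 5) = -612 + (-2*(4 + 0) + 5) = -612 + (-2*4 + 5) = -612 + (-8 + 5) = -612 - 3 = -615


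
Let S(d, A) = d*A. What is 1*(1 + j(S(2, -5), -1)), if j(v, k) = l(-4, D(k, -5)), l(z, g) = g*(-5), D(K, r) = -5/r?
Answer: -4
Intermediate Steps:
l(z, g) = -5*g
S(d, A) = A*d
j(v, k) = -5 (j(v, k) = -(-25)/(-5) = -(-25)*(-1)/5 = -5*1 = -5)
1*(1 + j(S(2, -5), -1)) = 1*(1 - 5) = 1*(-4) = -4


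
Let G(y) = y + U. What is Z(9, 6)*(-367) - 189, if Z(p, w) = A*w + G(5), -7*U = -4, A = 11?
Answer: -185190/7 ≈ -26456.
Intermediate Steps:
U = 4/7 (U = -⅐*(-4) = 4/7 ≈ 0.57143)
G(y) = 4/7 + y (G(y) = y + 4/7 = 4/7 + y)
Z(p, w) = 39/7 + 11*w (Z(p, w) = 11*w + (4/7 + 5) = 11*w + 39/7 = 39/7 + 11*w)
Z(9, 6)*(-367) - 189 = (39/7 + 11*6)*(-367) - 189 = (39/7 + 66)*(-367) - 189 = (501/7)*(-367) - 189 = -183867/7 - 189 = -185190/7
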